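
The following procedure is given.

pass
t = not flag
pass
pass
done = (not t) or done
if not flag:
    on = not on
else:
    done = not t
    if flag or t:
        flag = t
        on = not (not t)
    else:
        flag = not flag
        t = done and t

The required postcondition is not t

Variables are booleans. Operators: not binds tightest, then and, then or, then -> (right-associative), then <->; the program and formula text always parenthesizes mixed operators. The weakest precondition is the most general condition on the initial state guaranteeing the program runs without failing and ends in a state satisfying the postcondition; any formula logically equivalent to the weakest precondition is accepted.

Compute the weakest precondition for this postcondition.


Working backward. After the program, not t must hold.
Then branch requires not t; else branch requires (flag or t) -> (not t).
Before the if: ((not flag) -> (not t)) and (flag -> ((flag or t) -> (not t)))
Before done := (not t) or done: ((not flag) -> (not t)) and (flag -> ((flag or t) -> (not t)))
Before skip: ((not flag) -> (not t)) and (flag -> ((flag or t) -> (not t)))
Before skip: ((not flag) -> (not t)) and (flag -> ((flag or t) -> (not t)))
Before t := not flag: (not flag) -> flag
Before skip: (not flag) -> flag
Answer: WP = (not flag) -> flag


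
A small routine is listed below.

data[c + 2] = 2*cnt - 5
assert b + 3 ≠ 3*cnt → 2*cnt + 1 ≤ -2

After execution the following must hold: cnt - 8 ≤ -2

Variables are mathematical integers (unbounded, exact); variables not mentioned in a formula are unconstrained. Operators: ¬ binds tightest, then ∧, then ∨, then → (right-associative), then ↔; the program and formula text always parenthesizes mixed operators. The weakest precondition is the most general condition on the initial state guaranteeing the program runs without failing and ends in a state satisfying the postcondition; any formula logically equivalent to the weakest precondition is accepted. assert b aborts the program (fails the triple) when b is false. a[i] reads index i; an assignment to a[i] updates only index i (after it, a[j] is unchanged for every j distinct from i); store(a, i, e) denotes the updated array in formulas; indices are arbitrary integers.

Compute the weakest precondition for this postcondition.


Working backward. After the program, the postcondition cnt - 8 ≤ -2 must hold; in canonical form it is cnt ≤ 6.
Before assert b + 3 ≠ 3*cnt → 2*cnt + 1 ≤ -2: (b ≠ 3*cnt - 3 → 2*cnt ≤ -3) ∧ cnt ≤ 6
Before data[c + 2] := 2*cnt - 5: (b ≠ 3*cnt - 3 → 2*cnt ≤ -3) ∧ cnt ≤ 6
Answer: WP = (b ≠ 3*cnt - 3 → 2*cnt ≤ -3) ∧ cnt ≤ 6


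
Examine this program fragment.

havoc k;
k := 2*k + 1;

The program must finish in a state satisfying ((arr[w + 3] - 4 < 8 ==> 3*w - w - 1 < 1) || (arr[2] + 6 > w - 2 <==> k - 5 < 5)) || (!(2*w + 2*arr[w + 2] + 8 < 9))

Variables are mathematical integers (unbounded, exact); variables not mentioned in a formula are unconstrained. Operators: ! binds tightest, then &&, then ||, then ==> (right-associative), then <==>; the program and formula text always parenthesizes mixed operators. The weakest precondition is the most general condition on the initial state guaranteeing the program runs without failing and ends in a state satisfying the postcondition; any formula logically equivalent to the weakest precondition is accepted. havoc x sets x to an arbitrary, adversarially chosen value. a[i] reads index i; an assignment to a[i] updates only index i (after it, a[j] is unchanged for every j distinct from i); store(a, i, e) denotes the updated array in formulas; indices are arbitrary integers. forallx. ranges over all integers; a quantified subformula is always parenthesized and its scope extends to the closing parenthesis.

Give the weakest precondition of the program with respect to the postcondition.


Working backward. After the program, the postcondition ((arr[w + 3] - 4 < 8 ==> 3*w - w - 1 < 1) || (arr[2] + 6 > w - 2 <==> k - 5 < 5)) || (!(2*w + 2*arr[w + 2] + 8 < 9)) must hold; in canonical form it is (arr[w + 3] < 12 ==> 2*w < 2) || (arr[2] > w - 8 <==> k < 10) || (!(2*arr[w + 2] + 2*w < 1)).
Before k := 2*k + 1: (arr[w + 3] < 12 ==> 2*w < 2) || (arr[2] > w - 8 <==> 2*k < 9) || (!(2*arr[w + 2] + 2*w < 1))
Before havoc k: forall k_1. ((arr[w + 3] < 12 ==> 2*w < 2) || (arr[2] > w - 8 <==> 2*k_1 < 9) || (!(2*arr[w + 2] + 2*w < 1)))
Answer: WP = forall k_1. ((arr[w + 3] < 12 ==> 2*w < 2) || (arr[2] > w - 8 <==> 2*k_1 < 9) || (!(2*arr[w + 2] + 2*w < 1)))


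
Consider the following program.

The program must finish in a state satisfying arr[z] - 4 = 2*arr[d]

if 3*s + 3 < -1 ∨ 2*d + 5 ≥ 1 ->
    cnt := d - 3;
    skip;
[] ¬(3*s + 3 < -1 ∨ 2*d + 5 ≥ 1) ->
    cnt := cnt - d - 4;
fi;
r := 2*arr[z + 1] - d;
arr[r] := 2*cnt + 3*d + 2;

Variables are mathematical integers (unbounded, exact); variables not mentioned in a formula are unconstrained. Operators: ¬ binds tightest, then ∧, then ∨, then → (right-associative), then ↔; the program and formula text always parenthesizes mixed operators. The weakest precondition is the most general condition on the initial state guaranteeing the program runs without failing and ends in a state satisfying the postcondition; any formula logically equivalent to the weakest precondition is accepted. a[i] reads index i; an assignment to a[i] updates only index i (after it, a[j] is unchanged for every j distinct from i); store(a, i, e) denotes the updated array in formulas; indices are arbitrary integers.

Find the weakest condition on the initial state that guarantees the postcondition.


Working backward. After the program, the postcondition arr[z] - 4 = 2*arr[d] must hold; in canonical form it is arr[z] = 2*arr[d] + 4.
Before arr[r] := 2*cnt + 3*d + 2: store(arr, r, 2*cnt + 3*d + 2)[z] = 2*store(arr, r, 2*cnt + 3*d + 2)[d] + 4
Before r := 2*arr[z + 1] - d: store(arr, 2*arr[z + 1] - d, 2*cnt + 3*d + 2)[z] = 2*store(arr, 2*arr[z + 1] - d, 2*cnt + 3*d + 2)[d] + 4
Then branch requires store(arr, 2*arr[z + 1] - d, 5*d - 4)[z] = 2*store(arr, 2*arr[z + 1] - d, 5*d - 4)[d] + 4; else branch requires store(arr, 2*arr[z + 1] - d, 2*cnt + d - 6)[z] = 2*store(arr, 2*arr[z + 1] - d, 2*cnt + d - 6)[d] + 4.
Before the if: ((3*s < -4 ∨ 2*d ≥ -4) → store(arr, 2*arr[z + 1] - d, 5*d - 4)[z] = 2*store(arr, 2*arr[z + 1] - d, 5*d - 4)[d] + 4) ∧ ((¬(3*s < -4 ∨ 2*d ≥ -4)) → store(arr, 2*arr[z + 1] - d, 2*cnt + d - 6)[z] = 2*store(arr, 2*arr[z + 1] - d, 2*cnt + d - 6)[d] + 4)
Answer: WP = ((3*s < -4 ∨ 2*d ≥ -4) → store(arr, 2*arr[z + 1] - d, 5*d - 4)[z] = 2*store(arr, 2*arr[z + 1] - d, 5*d - 4)[d] + 4) ∧ ((¬(3*s < -4 ∨ 2*d ≥ -4)) → store(arr, 2*arr[z + 1] - d, 2*cnt + d - 6)[z] = 2*store(arr, 2*arr[z + 1] - d, 2*cnt + d - 6)[d] + 4)


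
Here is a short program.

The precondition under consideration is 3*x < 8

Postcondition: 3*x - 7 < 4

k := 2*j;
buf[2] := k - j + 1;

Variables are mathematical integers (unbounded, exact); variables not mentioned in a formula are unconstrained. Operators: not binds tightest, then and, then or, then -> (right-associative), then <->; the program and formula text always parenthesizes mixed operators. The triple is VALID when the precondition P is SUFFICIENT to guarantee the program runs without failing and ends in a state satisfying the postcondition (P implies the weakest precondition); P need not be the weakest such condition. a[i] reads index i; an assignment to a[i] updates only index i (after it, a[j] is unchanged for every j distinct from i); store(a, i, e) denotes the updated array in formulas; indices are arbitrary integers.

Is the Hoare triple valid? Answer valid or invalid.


Working backward. After the program, the postcondition 3*x - 7 < 4 must hold; in canonical form it is 3*x < 11.
Before buf[2] := k - j + 1: 3*x < 11
Before k := 2*j: 3*x < 11
The weakest precondition is 3*x < 11.
Check whether 3*x < 8 implies it.
Every state satisfying the precondition satisfies the weakest precondition: the implication holds.
Answer: valid


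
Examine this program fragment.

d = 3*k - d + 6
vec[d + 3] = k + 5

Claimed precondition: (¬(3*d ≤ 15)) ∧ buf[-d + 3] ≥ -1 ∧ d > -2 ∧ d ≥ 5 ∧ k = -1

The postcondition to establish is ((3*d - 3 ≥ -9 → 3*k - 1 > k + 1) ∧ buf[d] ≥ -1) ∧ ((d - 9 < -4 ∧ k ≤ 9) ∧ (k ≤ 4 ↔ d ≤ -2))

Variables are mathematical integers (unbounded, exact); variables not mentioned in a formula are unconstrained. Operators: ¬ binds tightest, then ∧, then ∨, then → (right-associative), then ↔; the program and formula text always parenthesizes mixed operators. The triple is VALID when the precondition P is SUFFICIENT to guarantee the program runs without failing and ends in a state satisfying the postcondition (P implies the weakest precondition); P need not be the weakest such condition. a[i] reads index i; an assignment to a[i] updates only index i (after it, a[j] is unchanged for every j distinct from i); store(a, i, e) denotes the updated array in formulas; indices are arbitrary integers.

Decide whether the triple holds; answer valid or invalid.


Working backward. After the program, the postcondition ((3*d - 3 ≥ -9 → 3*k - 1 > k + 1) ∧ buf[d] ≥ -1) ∧ ((d - 9 < -4 ∧ k ≤ 9) ∧ (k ≤ 4 ↔ d ≤ -2)) must hold; in canonical form it is (3*d ≥ -6 → 2*k > 2) ∧ buf[d] ≥ -1 ∧ d < 5 ∧ k ≤ 9 ∧ (k ≤ 4 ↔ d ≤ -2).
Before vec[d + 3] := k + 5: (3*d ≥ -6 → 2*k > 2) ∧ buf[d] ≥ -1 ∧ d < 5 ∧ k ≤ 9 ∧ (k ≤ 4 ↔ d ≤ -2)
Before d := 3*k - d + 6: (9*k ≥ 3*d - 24 → 2*k > 2) ∧ buf[-d + 3*k + 6] ≥ -1 ∧ 3*k < d - 1 ∧ k ≤ 9 ∧ (k ≤ 4 ↔ 3*k ≤ d - 8)
The weakest precondition is (9*k ≥ 3*d - 24 → 2*k > 2) ∧ buf[-d + 3*k + 6] ≥ -1 ∧ 3*k < d - 1 ∧ k ≤ 9 ∧ (k ≤ 4 ↔ 3*k ≤ d - 8).
Check whether (¬(3*d ≤ 15)) ∧ buf[-d + 3] ≥ -1 ∧ d > -2 ∧ d ≥ 5 ∧ k = -1 implies it.
Every state satisfying the precondition satisfies the weakest precondition: the implication holds.
Answer: valid


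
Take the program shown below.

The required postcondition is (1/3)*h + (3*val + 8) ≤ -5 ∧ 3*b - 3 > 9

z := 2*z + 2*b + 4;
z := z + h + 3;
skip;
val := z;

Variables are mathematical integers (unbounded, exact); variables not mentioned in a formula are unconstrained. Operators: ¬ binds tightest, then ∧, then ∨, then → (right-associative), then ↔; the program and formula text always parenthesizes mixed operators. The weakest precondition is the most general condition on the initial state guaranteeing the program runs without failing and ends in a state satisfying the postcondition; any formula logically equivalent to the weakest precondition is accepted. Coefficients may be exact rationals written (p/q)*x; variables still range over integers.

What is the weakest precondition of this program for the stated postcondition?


Working backward. After the program, the postcondition (1/3)*h + (3*val + 8) ≤ -5 ∧ 3*b - 3 > 9 must hold; in canonical form it is (1/3)*h + 3*val ≤ -13 ∧ 3*b > 12.
Before val := z: (1/3)*h + 3*z ≤ -13 ∧ 3*b > 12
Before skip: (1/3)*h + 3*z ≤ -13 ∧ 3*b > 12
Before z := z + h + 3: (10/3)*h + 3*z ≤ -22 ∧ 3*b > 12
Before z := 2*z + 2*b + 4: 6*b + (10/3)*h + 6*z ≤ -34 ∧ 3*b > 12
Answer: WP = 6*b + (10/3)*h + 6*z ≤ -34 ∧ 3*b > 12


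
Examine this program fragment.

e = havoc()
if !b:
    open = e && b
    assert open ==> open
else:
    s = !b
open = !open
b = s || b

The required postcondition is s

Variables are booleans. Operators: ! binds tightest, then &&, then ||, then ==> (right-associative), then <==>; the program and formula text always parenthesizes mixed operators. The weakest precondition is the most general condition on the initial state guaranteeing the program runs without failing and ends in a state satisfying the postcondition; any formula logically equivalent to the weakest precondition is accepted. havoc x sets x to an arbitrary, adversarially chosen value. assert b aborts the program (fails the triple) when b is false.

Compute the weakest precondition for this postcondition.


Working backward. After the program, s must hold.
Before b := s || b: s
Before open := !open: s
Then branch requires s; else branch requires !b.
Before the if: ((!b) ==> s) && (b ==> (!b))
Before havoc e: ((!b) ==> s) && (b ==> (!b))
Answer: WP = ((!b) ==> s) && (b ==> (!b))


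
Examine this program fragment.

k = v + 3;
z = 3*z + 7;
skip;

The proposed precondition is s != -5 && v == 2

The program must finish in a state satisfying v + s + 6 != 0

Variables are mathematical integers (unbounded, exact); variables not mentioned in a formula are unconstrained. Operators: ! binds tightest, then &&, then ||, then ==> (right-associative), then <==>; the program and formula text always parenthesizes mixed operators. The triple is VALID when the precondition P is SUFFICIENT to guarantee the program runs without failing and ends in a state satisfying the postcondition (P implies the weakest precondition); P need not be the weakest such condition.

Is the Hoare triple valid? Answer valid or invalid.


Working backward. After the program, the postcondition v + s + 6 != 0 must hold; in canonical form it is s + v != -6.
Before skip: s + v != -6
Before z := 3*z + 7: s + v != -6
Before k := v + 3: s + v != -6
The weakest precondition is s + v != -6.
Check whether s != -5 && v == 2 implies it.
Countermodel: at the initial state s = -8, v = 2, the precondition holds but the weakest precondition fails.
Answer: invalid


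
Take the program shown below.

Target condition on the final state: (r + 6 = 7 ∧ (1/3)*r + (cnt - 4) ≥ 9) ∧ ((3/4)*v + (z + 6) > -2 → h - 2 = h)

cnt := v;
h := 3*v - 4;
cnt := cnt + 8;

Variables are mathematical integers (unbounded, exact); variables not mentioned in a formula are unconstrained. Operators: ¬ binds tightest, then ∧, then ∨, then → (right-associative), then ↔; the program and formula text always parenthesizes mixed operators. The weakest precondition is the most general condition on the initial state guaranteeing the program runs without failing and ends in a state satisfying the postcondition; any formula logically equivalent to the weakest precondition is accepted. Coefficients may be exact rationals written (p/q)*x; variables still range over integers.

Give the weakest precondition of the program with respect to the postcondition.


Working backward. After the program, the postcondition (r + 6 = 7 ∧ (1/3)*r + (cnt - 4) ≥ 9) ∧ ((3/4)*v + (z + 6) > -2 → h - 2 = h) must hold; in canonical form it is r = 1 ∧ cnt + (1/3)*r ≥ 13 ∧ (¬((3/4)*v + z > -8)).
Before cnt := cnt + 8: r = 1 ∧ cnt + (1/3)*r ≥ 5 ∧ (¬((3/4)*v + z > -8))
Before h := 3*v - 4: r = 1 ∧ cnt + (1/3)*r ≥ 5 ∧ (¬((3/4)*v + z > -8))
Before cnt := v: r = 1 ∧ (1/3)*r + v ≥ 5 ∧ (¬((3/4)*v + z > -8))
Answer: WP = r = 1 ∧ (1/3)*r + v ≥ 5 ∧ (¬((3/4)*v + z > -8))


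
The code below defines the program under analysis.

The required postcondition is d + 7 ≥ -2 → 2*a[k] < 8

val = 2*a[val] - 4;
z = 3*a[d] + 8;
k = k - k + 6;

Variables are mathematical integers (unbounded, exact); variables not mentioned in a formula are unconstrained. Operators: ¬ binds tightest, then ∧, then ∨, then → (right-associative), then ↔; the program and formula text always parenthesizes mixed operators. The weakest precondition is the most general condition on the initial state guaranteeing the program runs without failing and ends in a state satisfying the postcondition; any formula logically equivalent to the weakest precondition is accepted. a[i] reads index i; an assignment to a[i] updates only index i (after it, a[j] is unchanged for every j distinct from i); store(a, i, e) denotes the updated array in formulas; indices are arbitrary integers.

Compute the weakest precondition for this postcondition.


Working backward. After the program, the postcondition d + 7 ≥ -2 → 2*a[k] < 8 must hold; in canonical form it is d ≥ -9 → 2*a[k] < 8.
Before k := k - k + 6: d ≥ -9 → 2*a[6] < 8
Before z := 3*a[d] + 8: d ≥ -9 → 2*a[6] < 8
Before val := 2*a[val] - 4: d ≥ -9 → 2*a[6] < 8
Answer: WP = d ≥ -9 → 2*a[6] < 8


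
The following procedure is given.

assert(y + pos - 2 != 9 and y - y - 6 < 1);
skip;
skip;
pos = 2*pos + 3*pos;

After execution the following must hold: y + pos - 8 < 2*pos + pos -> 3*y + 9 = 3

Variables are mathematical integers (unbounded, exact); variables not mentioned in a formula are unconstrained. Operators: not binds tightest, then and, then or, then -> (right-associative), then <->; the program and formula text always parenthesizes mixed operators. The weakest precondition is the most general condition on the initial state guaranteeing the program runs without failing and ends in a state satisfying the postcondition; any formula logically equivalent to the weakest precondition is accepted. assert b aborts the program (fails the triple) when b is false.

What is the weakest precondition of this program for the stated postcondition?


Working backward. After the program, the postcondition y + pos - 8 < 2*pos + pos -> 3*y + 9 = 3 must hold; in canonical form it is y < 2*pos + 8 -> 3*y = -6.
Before pos := 2*pos + 3*pos: y < 10*pos + 8 -> 3*y = -6
Before skip: y < 10*pos + 8 -> 3*y = -6
Before skip: y < 10*pos + 8 -> 3*y = -6
Before assert y + pos - 2 != 9 and y - y - 6 < 1: pos + y != 11 and (y < 10*pos + 8 -> 3*y = -6)
Answer: WP = pos + y != 11 and (y < 10*pos + 8 -> 3*y = -6)


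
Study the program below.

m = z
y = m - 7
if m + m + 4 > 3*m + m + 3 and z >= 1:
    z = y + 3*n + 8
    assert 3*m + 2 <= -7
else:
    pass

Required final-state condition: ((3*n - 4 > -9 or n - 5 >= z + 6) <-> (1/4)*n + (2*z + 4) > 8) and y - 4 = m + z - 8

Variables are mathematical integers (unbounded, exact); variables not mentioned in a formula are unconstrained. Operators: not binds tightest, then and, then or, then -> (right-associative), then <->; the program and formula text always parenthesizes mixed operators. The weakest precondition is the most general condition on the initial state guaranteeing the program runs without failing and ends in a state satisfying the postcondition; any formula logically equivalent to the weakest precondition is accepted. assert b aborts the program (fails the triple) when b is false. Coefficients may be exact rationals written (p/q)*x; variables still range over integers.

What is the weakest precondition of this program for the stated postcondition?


Working backward. After the program, the postcondition ((3*n - 4 > -9 or n - 5 >= z + 6) <-> (1/4)*n + (2*z + 4) > 8) and y - 4 = m + z - 8 must hold; in canonical form it is ((3*n > -5 or n >= z + 11) <-> (1/4)*n + 2*z > 4) and y = m + z - 4.
Then branch requires 3*m <= -9 and ((3*n > -5 or 2*n + y <= -19) <-> (25/4)*n + 2*y > -12) and m + 3*n = -4; else branch requires ((3*n > -5 or n >= z + 11) <-> (1/4)*n + 2*z > 4) and y = m + z - 4.
Before the if: ((2*m < 1 and z >= 1) -> (3*m <= -9 and ((3*n > -5 or 2*n + y <= -19) <-> (25/4)*n + 2*y > -12) and m + 3*n = -4)) and ((not (2*m < 1 and z >= 1)) -> (((3*n > -5 or n >= z + 11) <-> (1/4)*n + 2*z > 4) and y = m + z - 4))
Before y := m - 7: ((2*m < 1 and z >= 1) -> (3*m <= -9 and ((3*n > -5 or m + 2*n <= -12) <-> 2*m + (25/4)*n > 2) and m + 3*n = -4)) and ((not (2*m < 1 and z >= 1)) -> (((3*n > -5 or n >= z + 11) <-> (1/4)*n + 2*z > 4) and z = -3))
Before m := z: ((2*z < 1 and z >= 1) -> (3*z <= -9 and ((3*n > -5 or 2*n + z <= -12) <-> (25/4)*n + 2*z > 2) and 3*n + z = -4)) and ((not (2*z < 1 and z >= 1)) -> (((3*n > -5 or n >= z + 11) <-> (1/4)*n + 2*z > 4) and z = -3))
Answer: WP = ((2*z < 1 and z >= 1) -> (3*z <= -9 and ((3*n > -5 or 2*n + z <= -12) <-> (25/4)*n + 2*z > 2) and 3*n + z = -4)) and ((not (2*z < 1 and z >= 1)) -> (((3*n > -5 or n >= z + 11) <-> (1/4)*n + 2*z > 4) and z = -3))


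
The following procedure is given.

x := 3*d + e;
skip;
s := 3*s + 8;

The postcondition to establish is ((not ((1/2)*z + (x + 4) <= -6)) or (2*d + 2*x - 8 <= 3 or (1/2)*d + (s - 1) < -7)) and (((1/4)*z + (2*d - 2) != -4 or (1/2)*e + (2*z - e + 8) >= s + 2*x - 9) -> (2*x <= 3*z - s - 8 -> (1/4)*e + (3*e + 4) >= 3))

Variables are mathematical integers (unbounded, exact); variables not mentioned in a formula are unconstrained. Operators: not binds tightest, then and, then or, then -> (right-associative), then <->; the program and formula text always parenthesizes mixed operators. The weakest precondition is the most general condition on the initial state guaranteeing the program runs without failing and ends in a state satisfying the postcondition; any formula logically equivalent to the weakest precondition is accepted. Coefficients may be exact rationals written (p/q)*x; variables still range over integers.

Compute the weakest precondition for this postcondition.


Working backward. After the program, the postcondition ((not ((1/2)*z + (x + 4) <= -6)) or (2*d + 2*x - 8 <= 3 or (1/2)*d + (s - 1) < -7)) and (((1/4)*z + (2*d - 2) != -4 or (1/2)*e + (2*z - e + 8) >= s + 2*x - 9) -> (2*x <= 3*z - s - 8 -> (1/4)*e + (3*e + 4) >= 3)) must hold; in canonical form it is ((not (x + (1/2)*z <= -10)) or 2*d + 2*x <= 11 or (1/2)*d + s < -6) and ((2*d + (1/4)*z != -2 or 2*z >= (1/2)*e + s + 2*x - 17) -> (s + 2*x <= 3*z - 8 -> (13/4)*e >= -1)).
Before s := 3*s + 8: ((not (x + (1/2)*z <= -10)) or 2*d + 2*x <= 11 or (1/2)*d + 3*s < -14) and ((2*d + (1/4)*z != -2 or 2*z >= (1/2)*e + 3*s + 2*x - 9) -> (3*s + 2*x <= 3*z - 16 -> (13/4)*e >= -1))
Before skip: ((not (x + (1/2)*z <= -10)) or 2*d + 2*x <= 11 or (1/2)*d + 3*s < -14) and ((2*d + (1/4)*z != -2 or 2*z >= (1/2)*e + 3*s + 2*x - 9) -> (3*s + 2*x <= 3*z - 16 -> (13/4)*e >= -1))
Before x := 3*d + e: ((not (3*d + e + (1/2)*z <= -10)) or 8*d + 2*e <= 11 or (1/2)*d + 3*s < -14) and ((2*d + (1/4)*z != -2 or 2*z >= 6*d + (5/2)*e + 3*s - 9) -> (6*d + 2*e + 3*s <= 3*z - 16 -> (13/4)*e >= -1))
Answer: WP = ((not (3*d + e + (1/2)*z <= -10)) or 8*d + 2*e <= 11 or (1/2)*d + 3*s < -14) and ((2*d + (1/4)*z != -2 or 2*z >= 6*d + (5/2)*e + 3*s - 9) -> (6*d + 2*e + 3*s <= 3*z - 16 -> (13/4)*e >= -1))


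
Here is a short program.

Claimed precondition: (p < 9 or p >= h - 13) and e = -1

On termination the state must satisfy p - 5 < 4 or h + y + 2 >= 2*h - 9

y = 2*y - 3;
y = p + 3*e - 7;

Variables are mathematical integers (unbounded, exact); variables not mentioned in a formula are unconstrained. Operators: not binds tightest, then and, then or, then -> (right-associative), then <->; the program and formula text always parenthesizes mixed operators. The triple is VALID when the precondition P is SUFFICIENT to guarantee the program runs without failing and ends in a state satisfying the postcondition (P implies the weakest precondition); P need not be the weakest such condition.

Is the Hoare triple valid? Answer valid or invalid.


Working backward. After the program, the postcondition p - 5 < 4 or h + y + 2 >= 2*h - 9 must hold; in canonical form it is p < 9 or y >= h - 11.
Before y := p + 3*e - 7: p < 9 or 3*e + p >= h - 4
Before y := 2*y - 3: p < 9 or 3*e + p >= h - 4
The weakest precondition is p < 9 or 3*e + p >= h - 4.
Check whether (p < 9 or p >= h - 13) and e = -1 implies it.
Countermodel: at the initial state e = -1, h = 11, p = 9, the precondition holds but the weakest precondition fails.
Answer: invalid


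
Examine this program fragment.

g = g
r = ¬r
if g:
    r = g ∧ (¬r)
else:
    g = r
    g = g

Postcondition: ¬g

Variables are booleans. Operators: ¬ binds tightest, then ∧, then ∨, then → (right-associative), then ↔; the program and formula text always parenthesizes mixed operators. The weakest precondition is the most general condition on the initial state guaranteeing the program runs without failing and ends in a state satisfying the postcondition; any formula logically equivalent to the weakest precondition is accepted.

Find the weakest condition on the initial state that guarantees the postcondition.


Working backward. After the program, ¬g must hold.
Then branch requires ¬g; else branch requires ¬r.
Before the if: (g → (¬g)) ∧ ((¬g) → (¬r))
Before r := ¬r: (g → (¬g)) ∧ ((¬g) → r)
Before g := g: (g → (¬g)) ∧ ((¬g) → r)
Answer: WP = (g → (¬g)) ∧ ((¬g) → r)


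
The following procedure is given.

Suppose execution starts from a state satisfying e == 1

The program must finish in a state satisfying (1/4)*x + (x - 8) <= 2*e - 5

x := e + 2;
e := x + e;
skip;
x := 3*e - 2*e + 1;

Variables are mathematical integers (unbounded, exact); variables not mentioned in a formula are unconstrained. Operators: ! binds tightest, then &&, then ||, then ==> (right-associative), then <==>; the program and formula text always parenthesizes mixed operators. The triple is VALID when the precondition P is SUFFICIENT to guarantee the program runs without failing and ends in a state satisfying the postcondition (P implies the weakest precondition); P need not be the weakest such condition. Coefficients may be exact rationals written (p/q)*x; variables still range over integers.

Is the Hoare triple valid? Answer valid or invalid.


Working backward. After the program, the postcondition (1/4)*x + (x - 8) <= 2*e - 5 must hold; in canonical form it is (5/4)*x <= 2*e + 3.
Before x := 3*e - 2*e + 1: (3/4)*e >= -7/4
Before skip: (3/4)*e >= -7/4
Before e := x + e: (3/4)*e + (3/4)*x >= -7/4
Before x := e + 2: (3/2)*e >= -13/4
The weakest precondition is (3/2)*e >= -13/4.
Check whether e == 1 implies it.
Every state satisfying the precondition satisfies the weakest precondition: the implication holds.
Answer: valid


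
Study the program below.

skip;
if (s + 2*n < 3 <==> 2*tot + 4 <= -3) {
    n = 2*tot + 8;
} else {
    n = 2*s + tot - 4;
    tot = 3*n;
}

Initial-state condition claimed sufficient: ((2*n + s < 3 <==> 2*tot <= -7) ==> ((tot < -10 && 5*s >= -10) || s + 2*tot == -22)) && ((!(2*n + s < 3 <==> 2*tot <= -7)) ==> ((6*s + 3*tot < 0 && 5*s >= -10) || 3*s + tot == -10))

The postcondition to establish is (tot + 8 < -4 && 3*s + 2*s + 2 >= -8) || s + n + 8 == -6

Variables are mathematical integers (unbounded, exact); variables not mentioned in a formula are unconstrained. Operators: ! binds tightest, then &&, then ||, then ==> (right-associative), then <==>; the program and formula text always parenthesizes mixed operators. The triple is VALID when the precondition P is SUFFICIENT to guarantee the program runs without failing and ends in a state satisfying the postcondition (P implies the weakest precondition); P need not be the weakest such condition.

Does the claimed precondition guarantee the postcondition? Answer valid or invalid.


Working backward. After the program, the postcondition (tot + 8 < -4 && 3*s + 2*s + 2 >= -8) || s + n + 8 == -6 must hold; in canonical form it is (tot < -12 && 5*s >= -10) || n + s == -14.
Then branch requires (tot < -12 && 5*s >= -10) || s + 2*tot == -22; else branch requires (6*s + 3*tot < 0 && 5*s >= -10) || 3*s + tot == -10.
Before the if: ((2*n + s < 3 <==> 2*tot <= -7) ==> ((tot < -12 && 5*s >= -10) || s + 2*tot == -22)) && ((!(2*n + s < 3 <==> 2*tot <= -7)) ==> ((6*s + 3*tot < 0 && 5*s >= -10) || 3*s + tot == -10))
Before skip: ((2*n + s < 3 <==> 2*tot <= -7) ==> ((tot < -12 && 5*s >= -10) || s + 2*tot == -22)) && ((!(2*n + s < 3 <==> 2*tot <= -7)) ==> ((6*s + 3*tot < 0 && 5*s >= -10) || 3*s + tot == -10))
The weakest precondition is ((2*n + s < 3 <==> 2*tot <= -7) ==> ((tot < -12 && 5*s >= -10) || s + 2*tot == -22)) && ((!(2*n + s < 3 <==> 2*tot <= -7)) ==> ((6*s + 3*tot < 0 && 5*s >= -10) || 3*s + tot == -10)).
Check whether ((2*n + s < 3 <==> 2*tot <= -7) ==> ((tot < -10 && 5*s >= -10) || s + 2*tot == -22)) && ((!(2*n + s < 3 <==> 2*tot <= -7)) ==> ((6*s + 3*tot < 0 && 5*s >= -10) || 3*s + tot == -10)) implies it.
Countermodel: at the initial state n = 0, s = -1, tot = -11, the precondition holds but the weakest precondition fails.
Answer: invalid


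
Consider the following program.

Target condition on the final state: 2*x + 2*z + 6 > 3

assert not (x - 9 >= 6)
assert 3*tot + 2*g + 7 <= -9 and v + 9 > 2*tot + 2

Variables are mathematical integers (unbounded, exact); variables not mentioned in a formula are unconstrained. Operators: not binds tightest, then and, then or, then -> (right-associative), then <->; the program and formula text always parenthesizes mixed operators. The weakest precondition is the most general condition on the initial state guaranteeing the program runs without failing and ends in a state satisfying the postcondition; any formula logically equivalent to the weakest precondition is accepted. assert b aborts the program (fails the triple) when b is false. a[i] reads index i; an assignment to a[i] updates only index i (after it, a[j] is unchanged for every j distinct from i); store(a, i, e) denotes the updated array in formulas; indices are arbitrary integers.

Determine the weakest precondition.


Working backward. After the program, the postcondition 2*x + 2*z + 6 > 3 must hold; in canonical form it is 2*x + 2*z > -3.
Before assert 3*tot + 2*g + 7 <= -9 and v + 9 > 2*tot + 2: 2*g + 3*tot <= -16 and v > 2*tot - 7 and 2*x + 2*z > -3
Before assert not (x - 9 >= 6): (not (x >= 15)) and 2*g + 3*tot <= -16 and v > 2*tot - 7 and 2*x + 2*z > -3
Answer: WP = (not (x >= 15)) and 2*g + 3*tot <= -16 and v > 2*tot - 7 and 2*x + 2*z > -3


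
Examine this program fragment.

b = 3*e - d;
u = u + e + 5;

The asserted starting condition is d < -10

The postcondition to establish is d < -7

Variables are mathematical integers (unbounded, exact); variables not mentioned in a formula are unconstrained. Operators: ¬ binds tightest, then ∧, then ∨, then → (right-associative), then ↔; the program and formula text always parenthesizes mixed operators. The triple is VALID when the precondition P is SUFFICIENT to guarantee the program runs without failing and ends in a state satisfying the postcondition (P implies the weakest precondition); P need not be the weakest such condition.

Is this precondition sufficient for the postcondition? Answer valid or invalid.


Working backward. After the program, d < -7 must hold.
Before u := u + e + 5: d < -7
Before b := 3*e - d: d < -7
The weakest precondition is d < -7.
Check whether d < -10 implies it.
Every state satisfying the precondition satisfies the weakest precondition: the implication holds.
Answer: valid


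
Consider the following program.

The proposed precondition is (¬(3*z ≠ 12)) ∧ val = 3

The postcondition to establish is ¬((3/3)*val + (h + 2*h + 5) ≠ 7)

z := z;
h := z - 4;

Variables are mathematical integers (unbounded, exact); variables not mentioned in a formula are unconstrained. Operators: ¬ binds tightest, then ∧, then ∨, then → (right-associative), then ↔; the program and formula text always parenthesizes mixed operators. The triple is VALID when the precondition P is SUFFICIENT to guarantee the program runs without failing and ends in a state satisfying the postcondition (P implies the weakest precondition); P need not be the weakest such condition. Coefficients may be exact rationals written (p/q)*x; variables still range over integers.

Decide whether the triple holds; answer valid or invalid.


Working backward. After the program, the postcondition ¬((3/3)*val + (h + 2*h + 5) ≠ 7) must hold; in canonical form it is ¬(3*h + val ≠ 2).
Before h := z - 4: ¬(val + 3*z ≠ 14)
Before z := z: ¬(val + 3*z ≠ 14)
The weakest precondition is ¬(val + 3*z ≠ 14).
Check whether (¬(3*z ≠ 12)) ∧ val = 3 implies it.
Countermodel: at the initial state val = 3, z = 4, the precondition holds but the weakest precondition fails.
Answer: invalid


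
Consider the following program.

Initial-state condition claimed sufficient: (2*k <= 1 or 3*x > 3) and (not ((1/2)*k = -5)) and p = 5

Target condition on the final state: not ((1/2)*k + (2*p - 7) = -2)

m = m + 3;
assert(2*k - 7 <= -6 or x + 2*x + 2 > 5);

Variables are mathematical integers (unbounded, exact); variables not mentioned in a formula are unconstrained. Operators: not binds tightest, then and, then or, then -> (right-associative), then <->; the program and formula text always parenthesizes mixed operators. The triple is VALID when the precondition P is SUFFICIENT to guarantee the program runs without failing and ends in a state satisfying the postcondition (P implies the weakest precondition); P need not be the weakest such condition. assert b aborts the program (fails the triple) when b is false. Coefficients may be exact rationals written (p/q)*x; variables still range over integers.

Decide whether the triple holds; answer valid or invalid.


Working backward. After the program, the postcondition not ((1/2)*k + (2*p - 7) = -2) must hold; in canonical form it is not ((1/2)*k + 2*p = 5).
Before assert 2*k - 7 <= -6 or x + 2*x + 2 > 5: (2*k <= 1 or 3*x > 3) and (not ((1/2)*k + 2*p = 5))
Before m := m + 3: (2*k <= 1 or 3*x > 3) and (not ((1/2)*k + 2*p = 5))
The weakest precondition is (2*k <= 1 or 3*x > 3) and (not ((1/2)*k + 2*p = 5)).
Check whether (2*k <= 1 or 3*x > 3) and (not ((1/2)*k = -5)) and p = 5 implies it.
Every state satisfying the precondition satisfies the weakest precondition: the implication holds.
Answer: valid


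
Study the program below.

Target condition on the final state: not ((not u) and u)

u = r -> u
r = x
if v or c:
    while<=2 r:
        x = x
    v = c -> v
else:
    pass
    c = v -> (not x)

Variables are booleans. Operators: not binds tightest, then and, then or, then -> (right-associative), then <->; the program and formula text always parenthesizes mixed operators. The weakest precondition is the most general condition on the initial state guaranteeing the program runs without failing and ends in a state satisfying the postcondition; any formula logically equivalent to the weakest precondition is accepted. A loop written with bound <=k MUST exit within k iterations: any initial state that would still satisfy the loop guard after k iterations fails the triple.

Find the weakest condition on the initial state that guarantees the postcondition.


Working backward. After the program, the postcondition not ((not u) and u) must hold; in canonical form it is true.
Then branch requires r -> (r -> (not r)); else branch requires true.
Before the if: (v or c) -> (r -> (r -> (not r)))
Before r := x: (v or c) -> (x -> (x -> (not x)))
Before u := r -> u: (v or c) -> (x -> (x -> (not x)))
Answer: WP = (v or c) -> (x -> (x -> (not x)))


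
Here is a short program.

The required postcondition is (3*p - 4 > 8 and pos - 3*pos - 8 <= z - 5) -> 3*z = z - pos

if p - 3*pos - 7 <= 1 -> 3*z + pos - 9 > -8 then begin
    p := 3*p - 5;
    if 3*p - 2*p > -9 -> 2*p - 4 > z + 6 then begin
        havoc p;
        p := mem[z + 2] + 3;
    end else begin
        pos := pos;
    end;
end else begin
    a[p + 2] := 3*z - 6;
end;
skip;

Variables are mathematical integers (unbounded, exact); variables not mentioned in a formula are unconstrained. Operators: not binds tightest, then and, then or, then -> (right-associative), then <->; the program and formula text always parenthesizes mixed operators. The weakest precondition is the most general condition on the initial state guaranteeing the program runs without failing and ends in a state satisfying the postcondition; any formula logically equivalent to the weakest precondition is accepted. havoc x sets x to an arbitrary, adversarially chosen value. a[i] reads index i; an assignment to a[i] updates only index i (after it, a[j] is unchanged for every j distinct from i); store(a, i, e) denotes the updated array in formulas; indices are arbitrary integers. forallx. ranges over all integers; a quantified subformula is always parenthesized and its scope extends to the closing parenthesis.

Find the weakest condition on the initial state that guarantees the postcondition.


Working backward. After the program, the postcondition (3*p - 4 > 8 and pos - 3*pos - 8 <= z - 5) -> 3*z = z - pos must hold; in canonical form it is (3*p > 12 and 2*pos + z >= -3) -> pos + 2*z = 0.
Before skip: (3*p > 12 and 2*pos + z >= -3) -> pos + 2*z = 0
Then branch requires ((3*p > -4 -> 6*p > z + 20) -> ((3*mem[z + 2] > 3 and 2*pos + z >= -3) -> pos + 2*z = 0)) and ((not (3*p > -4 -> 6*p > z + 20)) -> ((9*p > 27 and 2*pos + z >= -3) -> pos + 2*z = 0)); else branch requires (3*p > 12 and 2*pos + z >= -3) -> pos + 2*z = 0.
Before the if: ((p <= 3*pos + 8 -> pos + 3*z > 1) -> (((3*p > -4 -> 6*p > z + 20) -> ((3*mem[z + 2] > 3 and 2*pos + z >= -3) -> pos + 2*z = 0)) and ((not (3*p > -4 -> 6*p > z + 20)) -> ((9*p > 27 and 2*pos + z >= -3) -> pos + 2*z = 0)))) and ((not (p <= 3*pos + 8 -> pos + 3*z > 1)) -> ((3*p > 12 and 2*pos + z >= -3) -> pos + 2*z = 0))
Answer: WP = ((p <= 3*pos + 8 -> pos + 3*z > 1) -> (((3*p > -4 -> 6*p > z + 20) -> ((3*mem[z + 2] > 3 and 2*pos + z >= -3) -> pos + 2*z = 0)) and ((not (3*p > -4 -> 6*p > z + 20)) -> ((9*p > 27 and 2*pos + z >= -3) -> pos + 2*z = 0)))) and ((not (p <= 3*pos + 8 -> pos + 3*z > 1)) -> ((3*p > 12 and 2*pos + z >= -3) -> pos + 2*z = 0))


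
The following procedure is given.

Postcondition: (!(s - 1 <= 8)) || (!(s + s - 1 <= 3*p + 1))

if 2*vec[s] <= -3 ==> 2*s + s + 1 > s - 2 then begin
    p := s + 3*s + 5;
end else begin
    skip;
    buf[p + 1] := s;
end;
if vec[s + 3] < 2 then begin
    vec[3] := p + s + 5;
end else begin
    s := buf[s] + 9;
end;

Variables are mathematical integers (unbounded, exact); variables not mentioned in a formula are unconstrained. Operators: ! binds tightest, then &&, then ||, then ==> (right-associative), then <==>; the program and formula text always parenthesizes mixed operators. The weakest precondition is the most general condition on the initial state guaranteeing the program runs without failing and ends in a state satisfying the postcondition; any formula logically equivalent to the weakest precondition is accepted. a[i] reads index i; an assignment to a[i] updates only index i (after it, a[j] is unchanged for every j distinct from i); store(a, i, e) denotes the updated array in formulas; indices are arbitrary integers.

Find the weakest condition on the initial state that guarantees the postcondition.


Working backward. After the program, the postcondition (!(s - 1 <= 8)) || (!(s + s - 1 <= 3*p + 1)) must hold; in canonical form it is (!(s <= 9)) || (!(2*s <= 3*p + 2)).
Then branch requires (!(s <= 9)) || (!(2*s <= 3*p + 2)); else branch requires (!(buf[s] <= 0)) || (!(2*buf[s] <= 3*p - 16)).
Before the if: (vec[s + 3] < 2 ==> ((!(s <= 9)) || (!(2*s <= 3*p + 2)))) && ((!(vec[s + 3] < 2)) ==> ((!(buf[s] <= 0)) || (!(2*buf[s] <= 3*p - 16))))
Then branch requires (vec[s + 3] < 2 ==> ((!(s <= 9)) || (!(10*s >= -17)))) && ((!(vec[s + 3] < 2)) ==> ((!(buf[s] <= 0)) || (!(2*buf[s] <= 12*s - 1)))); else branch requires (vec[s + 3] < 2 ==> ((!(s <= 9)) || (!(2*s <= 3*p + 2)))) && ((!(vec[s + 3] < 2)) ==> ((!(store(buf, p + 1, s)[s] <= 0)) || (!(2*store(buf, p + 1, s)[s] <= 3*p - 16)))).
Before the if: ((2*vec[s] <= -3 ==> 2*s > -3) ==> ((vec[s + 3] < 2 ==> ((!(s <= 9)) || (!(10*s >= -17)))) && ((!(vec[s + 3] < 2)) ==> ((!(buf[s] <= 0)) || (!(2*buf[s] <= 12*s - 1)))))) && ((!(2*vec[s] <= -3 ==> 2*s > -3)) ==> ((vec[s + 3] < 2 ==> ((!(s <= 9)) || (!(2*s <= 3*p + 2)))) && ((!(vec[s + 3] < 2)) ==> ((!(store(buf, p + 1, s)[s] <= 0)) || (!(2*store(buf, p + 1, s)[s] <= 3*p - 16))))))
Answer: WP = ((2*vec[s] <= -3 ==> 2*s > -3) ==> ((vec[s + 3] < 2 ==> ((!(s <= 9)) || (!(10*s >= -17)))) && ((!(vec[s + 3] < 2)) ==> ((!(buf[s] <= 0)) || (!(2*buf[s] <= 12*s - 1)))))) && ((!(2*vec[s] <= -3 ==> 2*s > -3)) ==> ((vec[s + 3] < 2 ==> ((!(s <= 9)) || (!(2*s <= 3*p + 2)))) && ((!(vec[s + 3] < 2)) ==> ((!(store(buf, p + 1, s)[s] <= 0)) || (!(2*store(buf, p + 1, s)[s] <= 3*p - 16))))))


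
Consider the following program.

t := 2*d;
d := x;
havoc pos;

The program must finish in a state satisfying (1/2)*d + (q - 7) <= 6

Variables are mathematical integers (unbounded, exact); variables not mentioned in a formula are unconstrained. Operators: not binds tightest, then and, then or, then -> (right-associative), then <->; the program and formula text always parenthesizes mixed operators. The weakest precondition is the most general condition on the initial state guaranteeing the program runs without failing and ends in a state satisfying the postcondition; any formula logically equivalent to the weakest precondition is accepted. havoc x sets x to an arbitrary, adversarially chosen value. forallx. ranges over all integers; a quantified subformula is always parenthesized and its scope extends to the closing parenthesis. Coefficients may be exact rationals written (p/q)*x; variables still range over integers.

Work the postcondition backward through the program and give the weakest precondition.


Working backward. After the program, the postcondition (1/2)*d + (q - 7) <= 6 must hold; in canonical form it is (1/2)*d + q <= 13.
Before havoc pos: (1/2)*d + q <= 13
Before d := x: q + (1/2)*x <= 13
Before t := 2*d: q + (1/2)*x <= 13
Answer: WP = q + (1/2)*x <= 13
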